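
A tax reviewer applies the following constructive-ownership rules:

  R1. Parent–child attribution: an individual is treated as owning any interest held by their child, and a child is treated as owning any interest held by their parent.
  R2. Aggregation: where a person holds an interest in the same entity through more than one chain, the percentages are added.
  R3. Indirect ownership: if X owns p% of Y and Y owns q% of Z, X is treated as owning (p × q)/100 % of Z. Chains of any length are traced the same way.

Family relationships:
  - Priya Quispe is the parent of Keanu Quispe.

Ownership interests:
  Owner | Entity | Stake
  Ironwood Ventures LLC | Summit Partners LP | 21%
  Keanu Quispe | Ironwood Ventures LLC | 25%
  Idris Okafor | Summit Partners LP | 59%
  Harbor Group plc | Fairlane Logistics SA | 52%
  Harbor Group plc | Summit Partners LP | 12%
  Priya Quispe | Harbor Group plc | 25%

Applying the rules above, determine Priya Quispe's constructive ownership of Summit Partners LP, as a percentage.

By parent–child attribution (R1), Priya Quispe is treated as owning Keanu Quispe's 25% interest in Ironwood Ventures LLC.
Chain via Harbor Group plc (R3): 25% × 12% = 3% of Summit Partners LP.
Chain via Ironwood Ventures LLC (R3): 25% × 21% = 5.25% of Summit Partners LP.
Aggregating (R2): 3% + 5.25% = 8.25%.

8.25%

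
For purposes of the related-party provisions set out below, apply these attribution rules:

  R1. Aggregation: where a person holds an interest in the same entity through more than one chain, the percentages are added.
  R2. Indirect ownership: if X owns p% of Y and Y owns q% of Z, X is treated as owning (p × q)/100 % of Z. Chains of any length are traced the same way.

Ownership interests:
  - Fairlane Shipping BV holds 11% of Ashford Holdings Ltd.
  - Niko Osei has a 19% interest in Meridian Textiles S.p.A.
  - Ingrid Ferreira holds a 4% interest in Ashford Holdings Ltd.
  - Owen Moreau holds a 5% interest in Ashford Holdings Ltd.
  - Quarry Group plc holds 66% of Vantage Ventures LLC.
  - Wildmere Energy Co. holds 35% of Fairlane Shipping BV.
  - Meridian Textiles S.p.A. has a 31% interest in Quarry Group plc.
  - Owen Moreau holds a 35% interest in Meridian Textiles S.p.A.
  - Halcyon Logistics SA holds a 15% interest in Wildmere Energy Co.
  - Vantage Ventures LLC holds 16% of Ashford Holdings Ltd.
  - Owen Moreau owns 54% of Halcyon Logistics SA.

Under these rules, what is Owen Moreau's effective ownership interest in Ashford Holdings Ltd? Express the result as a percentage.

6.45761%

Chain via Halcyon Logistics SA → Wildmere Energy Co. → Fairlane Shipping BV (R2): 54% × 15% × 35% × 11% = 0.31185% of Ashford Holdings Ltd.
Chain via Meridian Textiles S.p.A. → Quarry Group plc → Vantage Ventures LLC (R2): 35% × 31% × 66% × 16% = 1.14576% of Ashford Holdings Ltd.
Direct interest in Ashford Holdings Ltd: 5%.
Aggregating (R1): 0.31185% + 1.14576% + 5% = 6.45761%.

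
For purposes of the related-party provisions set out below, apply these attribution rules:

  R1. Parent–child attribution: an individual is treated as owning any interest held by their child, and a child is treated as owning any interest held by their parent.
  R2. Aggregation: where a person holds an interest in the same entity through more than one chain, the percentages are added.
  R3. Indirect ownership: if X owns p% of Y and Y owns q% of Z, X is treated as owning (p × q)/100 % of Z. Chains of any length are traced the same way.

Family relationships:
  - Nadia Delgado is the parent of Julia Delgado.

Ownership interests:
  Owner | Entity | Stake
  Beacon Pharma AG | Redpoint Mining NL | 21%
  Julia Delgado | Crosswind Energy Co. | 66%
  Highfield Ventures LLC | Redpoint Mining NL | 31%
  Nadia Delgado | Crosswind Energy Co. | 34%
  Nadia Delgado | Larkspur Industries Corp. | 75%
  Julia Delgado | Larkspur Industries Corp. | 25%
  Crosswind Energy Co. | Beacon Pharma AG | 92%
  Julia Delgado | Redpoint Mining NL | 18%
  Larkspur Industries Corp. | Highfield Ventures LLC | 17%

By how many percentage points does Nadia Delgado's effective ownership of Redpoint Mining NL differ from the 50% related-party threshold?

7.41

By parent–child attribution (R1), Nadia Delgado is treated as also owning Julia Delgado's interest in Larkspur Industries Corp, giving 75% + 25% = 100%.
By parent–child attribution (R1), Nadia Delgado is treated as also owning Julia Delgado's interest in Crosswind Energy Co, giving 34% + 66% = 100%.
By parent–child attribution (R1), Nadia Delgado is treated as owning Julia Delgado's 18% interest in Redpoint Mining NL.
Chain via Larkspur Industries Corp. → Highfield Ventures LLC (R3): 100% × 17% × 31% = 5.27% of Redpoint Mining NL.
Chain via Crosswind Energy Co. → Beacon Pharma AG (R3): 100% × 92% × 21% = 19.32% of Redpoint Mining NL.
Direct interest in Redpoint Mining NL: 18%.
Aggregating (R2): 5.27% + 19.32% + 18% = 42.59%.
42.59% falls short of the 50% threshold by 7.41 percentage points.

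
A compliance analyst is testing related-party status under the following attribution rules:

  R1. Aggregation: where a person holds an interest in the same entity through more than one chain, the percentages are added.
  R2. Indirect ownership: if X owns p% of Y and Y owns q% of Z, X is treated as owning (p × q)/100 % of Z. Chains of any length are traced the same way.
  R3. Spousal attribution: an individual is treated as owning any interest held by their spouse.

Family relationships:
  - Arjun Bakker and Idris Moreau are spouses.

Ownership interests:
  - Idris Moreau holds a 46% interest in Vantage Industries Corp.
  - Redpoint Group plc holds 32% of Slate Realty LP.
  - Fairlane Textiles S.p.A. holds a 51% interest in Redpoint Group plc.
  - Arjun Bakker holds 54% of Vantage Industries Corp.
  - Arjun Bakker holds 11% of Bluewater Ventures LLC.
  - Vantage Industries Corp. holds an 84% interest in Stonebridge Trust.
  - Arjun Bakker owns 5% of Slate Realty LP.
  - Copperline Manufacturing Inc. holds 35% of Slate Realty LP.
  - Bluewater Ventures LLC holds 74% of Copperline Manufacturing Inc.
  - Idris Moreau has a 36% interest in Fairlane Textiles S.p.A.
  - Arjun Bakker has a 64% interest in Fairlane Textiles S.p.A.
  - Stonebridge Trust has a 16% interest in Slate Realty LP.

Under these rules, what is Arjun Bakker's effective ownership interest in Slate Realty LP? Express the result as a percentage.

By spousal attribution (R3), Arjun Bakker is treated as also owning Idris Moreau's interest in Vantage Industries Corp, giving 54% + 46% = 100%.
By spousal attribution (R3), Arjun Bakker is treated as also owning Idris Moreau's interest in Fairlane Textiles S.p.A, giving 64% + 36% = 100%.
Chain via Bluewater Ventures LLC → Copperline Manufacturing Inc. (R2): 11% × 74% × 35% = 2.849% of Slate Realty LP.
Chain via Vantage Industries Corp. → Stonebridge Trust (R2): 100% × 84% × 16% = 13.44% of Slate Realty LP.
Chain via Fairlane Textiles S.p.A. → Redpoint Group plc (R2): 100% × 51% × 32% = 16.32% of Slate Realty LP.
Direct interest in Slate Realty LP: 5%.
Aggregating (R1): 2.849% + 13.44% + 16.32% + 5% = 37.609%.

37.609%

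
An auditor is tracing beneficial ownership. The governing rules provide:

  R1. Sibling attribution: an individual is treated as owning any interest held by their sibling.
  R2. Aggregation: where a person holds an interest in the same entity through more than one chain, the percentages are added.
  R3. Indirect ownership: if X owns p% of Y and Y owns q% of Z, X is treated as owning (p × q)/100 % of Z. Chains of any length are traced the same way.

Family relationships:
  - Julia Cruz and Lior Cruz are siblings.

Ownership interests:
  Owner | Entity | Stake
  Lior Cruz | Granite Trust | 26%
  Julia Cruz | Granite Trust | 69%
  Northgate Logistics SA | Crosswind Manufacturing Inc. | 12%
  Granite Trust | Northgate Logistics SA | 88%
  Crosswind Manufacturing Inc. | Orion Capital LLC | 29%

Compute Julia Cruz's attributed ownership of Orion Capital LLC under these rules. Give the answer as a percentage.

By sibling attribution (R1), Julia Cruz is treated as also owning Lior Cruz's interest in Granite Trust, giving 69% + 26% = 95%.
Chain via Granite Trust → Northgate Logistics SA → Crosswind Manufacturing Inc. (R3): 95% × 88% × 12% × 29% = 2.90928% of Orion Capital LLC.

2.90928%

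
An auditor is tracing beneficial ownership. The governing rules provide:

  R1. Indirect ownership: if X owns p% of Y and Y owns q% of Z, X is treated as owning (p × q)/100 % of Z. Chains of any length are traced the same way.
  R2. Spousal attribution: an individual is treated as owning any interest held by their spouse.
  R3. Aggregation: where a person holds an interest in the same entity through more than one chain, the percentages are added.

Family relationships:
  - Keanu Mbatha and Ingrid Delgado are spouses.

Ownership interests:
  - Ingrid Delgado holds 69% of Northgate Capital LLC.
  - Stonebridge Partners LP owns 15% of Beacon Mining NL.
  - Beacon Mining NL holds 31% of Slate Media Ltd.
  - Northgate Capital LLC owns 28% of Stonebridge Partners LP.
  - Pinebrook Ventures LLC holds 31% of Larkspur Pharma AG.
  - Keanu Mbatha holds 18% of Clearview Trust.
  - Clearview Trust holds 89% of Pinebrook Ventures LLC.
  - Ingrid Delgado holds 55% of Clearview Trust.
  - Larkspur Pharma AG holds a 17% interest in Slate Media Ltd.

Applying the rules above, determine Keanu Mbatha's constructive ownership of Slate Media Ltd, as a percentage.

4.322299%

By spousal attribution (R2), Keanu Mbatha is treated as also owning Ingrid Delgado's interest in Clearview Trust, giving 18% + 55% = 73%.
By spousal attribution (R2), Keanu Mbatha is treated as owning Ingrid Delgado's 69% interest in Northgate Capital LLC.
Chain via Clearview Trust → Pinebrook Ventures LLC → Larkspur Pharma AG (R1): 73% × 89% × 31% × 17% = 3.423919% of Slate Media Ltd.
Chain via Northgate Capital LLC → Stonebridge Partners LP → Beacon Mining NL (R1): 69% × 28% × 15% × 31% = 0.89838% of Slate Media Ltd.
Aggregating (R3): 3.423919% + 0.89838% = 4.322299%.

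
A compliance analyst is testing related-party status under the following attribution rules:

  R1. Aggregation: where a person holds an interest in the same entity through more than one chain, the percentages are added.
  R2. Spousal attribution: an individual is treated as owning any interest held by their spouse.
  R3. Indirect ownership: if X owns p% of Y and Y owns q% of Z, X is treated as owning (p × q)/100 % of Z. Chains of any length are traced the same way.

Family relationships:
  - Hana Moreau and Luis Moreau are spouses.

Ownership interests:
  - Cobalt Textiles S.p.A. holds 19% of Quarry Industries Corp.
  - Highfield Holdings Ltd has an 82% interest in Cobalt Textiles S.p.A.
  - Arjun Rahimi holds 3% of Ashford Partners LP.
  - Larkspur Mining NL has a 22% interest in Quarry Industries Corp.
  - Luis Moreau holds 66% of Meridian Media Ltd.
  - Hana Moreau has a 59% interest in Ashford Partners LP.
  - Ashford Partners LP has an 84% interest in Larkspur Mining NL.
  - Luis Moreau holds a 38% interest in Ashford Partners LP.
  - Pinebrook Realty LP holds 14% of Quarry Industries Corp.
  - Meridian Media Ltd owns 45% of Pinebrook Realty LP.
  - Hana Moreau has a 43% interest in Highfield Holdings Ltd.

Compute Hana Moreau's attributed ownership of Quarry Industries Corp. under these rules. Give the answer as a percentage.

28.783%

By spousal attribution (R2), Hana Moreau is treated as also owning Luis Moreau's interest in Ashford Partners LP, giving 59% + 38% = 97%.
By spousal attribution (R2), Hana Moreau is treated as owning Luis Moreau's 66% interest in Meridian Media Ltd.
Chain via Highfield Holdings Ltd → Cobalt Textiles S.p.A. (R3): 43% × 82% × 19% = 6.6994% of Quarry Industries Corp.
Chain via Ashford Partners LP → Larkspur Mining NL (R3): 97% × 84% × 22% = 17.9256% of Quarry Industries Corp.
Chain via Meridian Media Ltd → Pinebrook Realty LP (R3): 66% × 45% × 14% = 4.158% of Quarry Industries Corp.
Aggregating (R1): 6.6994% + 17.9256% + 4.158% = 28.783%.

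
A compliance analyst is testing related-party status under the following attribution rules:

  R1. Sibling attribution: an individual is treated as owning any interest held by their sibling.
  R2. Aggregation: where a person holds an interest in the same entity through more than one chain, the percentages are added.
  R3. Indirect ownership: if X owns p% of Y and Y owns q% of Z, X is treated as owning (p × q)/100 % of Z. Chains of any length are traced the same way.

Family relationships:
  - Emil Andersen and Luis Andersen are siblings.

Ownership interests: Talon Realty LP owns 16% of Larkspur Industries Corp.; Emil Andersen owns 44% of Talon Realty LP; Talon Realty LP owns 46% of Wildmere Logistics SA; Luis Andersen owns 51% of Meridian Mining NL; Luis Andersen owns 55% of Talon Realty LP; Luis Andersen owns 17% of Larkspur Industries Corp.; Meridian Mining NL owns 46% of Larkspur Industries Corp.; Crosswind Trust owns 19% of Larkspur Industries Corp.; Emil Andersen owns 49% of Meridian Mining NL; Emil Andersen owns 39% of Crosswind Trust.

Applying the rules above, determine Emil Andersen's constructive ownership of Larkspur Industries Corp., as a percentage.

By sibling attribution (R1), Emil Andersen is treated as also owning Luis Andersen's interest in Meridian Mining NL, giving 49% + 51% = 100%.
By sibling attribution (R1), Emil Andersen is treated as also owning Luis Andersen's interest in Talon Realty LP, giving 44% + 55% = 99%.
By sibling attribution (R1), Emil Andersen is treated as owning Luis Andersen's 17% interest in Larkspur Industries Corp.
Chain via Meridian Mining NL (R3): 100% × 46% = 46% of Larkspur Industries Corp.
Chain via Talon Realty LP (R3): 99% × 16% = 15.84% of Larkspur Industries Corp.
Chain via Crosswind Trust (R3): 39% × 19% = 7.41% of Larkspur Industries Corp.
Direct interest in Larkspur Industries Corp: 17%.
Aggregating (R2): 46% + 15.84% + 7.41% + 17% = 86.25%.

86.25%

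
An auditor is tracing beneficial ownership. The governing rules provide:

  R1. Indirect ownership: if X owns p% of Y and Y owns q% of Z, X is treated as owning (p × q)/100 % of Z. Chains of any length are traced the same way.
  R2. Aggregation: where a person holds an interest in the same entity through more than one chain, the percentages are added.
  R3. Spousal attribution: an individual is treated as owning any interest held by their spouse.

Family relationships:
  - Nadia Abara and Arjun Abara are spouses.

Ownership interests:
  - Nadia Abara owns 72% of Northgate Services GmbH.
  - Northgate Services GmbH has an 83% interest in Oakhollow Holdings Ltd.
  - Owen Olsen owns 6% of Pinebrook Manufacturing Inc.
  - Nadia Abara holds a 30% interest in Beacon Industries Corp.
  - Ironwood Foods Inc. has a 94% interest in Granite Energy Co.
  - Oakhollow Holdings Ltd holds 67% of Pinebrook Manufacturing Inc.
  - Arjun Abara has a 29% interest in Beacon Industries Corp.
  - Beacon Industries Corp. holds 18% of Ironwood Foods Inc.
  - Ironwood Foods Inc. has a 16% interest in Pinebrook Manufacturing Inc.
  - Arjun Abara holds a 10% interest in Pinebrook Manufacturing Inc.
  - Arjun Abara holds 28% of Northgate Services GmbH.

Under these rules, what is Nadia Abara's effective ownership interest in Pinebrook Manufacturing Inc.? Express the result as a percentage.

By spousal attribution (R3), Nadia Abara is treated as also owning Arjun Abara's interest in Beacon Industries Corp, giving 30% + 29% = 59%.
By spousal attribution (R3), Nadia Abara is treated as also owning Arjun Abara's interest in Northgate Services GmbH, giving 72% + 28% = 100%.
By spousal attribution (R3), Nadia Abara is treated as owning Arjun Abara's 10% interest in Pinebrook Manufacturing Inc.
Chain via Beacon Industries Corp. → Ironwood Foods Inc. (R1): 59% × 18% × 16% = 1.6992% of Pinebrook Manufacturing Inc.
Chain via Northgate Services GmbH → Oakhollow Holdings Ltd (R1): 100% × 83% × 67% = 55.61% of Pinebrook Manufacturing Inc.
Direct interest in Pinebrook Manufacturing Inc: 10%.
Aggregating (R2): 1.6992% + 55.61% + 10% = 67.3092%.

67.3092%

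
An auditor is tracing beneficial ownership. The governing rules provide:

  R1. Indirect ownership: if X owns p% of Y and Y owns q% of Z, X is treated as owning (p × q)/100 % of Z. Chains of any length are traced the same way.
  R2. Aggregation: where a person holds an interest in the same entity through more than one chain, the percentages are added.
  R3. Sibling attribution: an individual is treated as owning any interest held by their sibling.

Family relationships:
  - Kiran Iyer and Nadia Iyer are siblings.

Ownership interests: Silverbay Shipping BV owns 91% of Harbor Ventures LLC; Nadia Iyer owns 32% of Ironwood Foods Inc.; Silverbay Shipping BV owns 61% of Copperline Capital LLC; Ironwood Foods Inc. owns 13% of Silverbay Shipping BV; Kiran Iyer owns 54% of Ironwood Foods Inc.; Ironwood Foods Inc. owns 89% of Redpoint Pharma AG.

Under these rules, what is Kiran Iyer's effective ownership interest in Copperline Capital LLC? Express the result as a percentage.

By sibling attribution (R3), Kiran Iyer is treated as also owning Nadia Iyer's interest in Ironwood Foods Inc, giving 54% + 32% = 86%.
Chain via Ironwood Foods Inc. → Silverbay Shipping BV (R1): 86% × 13% × 61% = 6.8198% of Copperline Capital LLC.

6.8198%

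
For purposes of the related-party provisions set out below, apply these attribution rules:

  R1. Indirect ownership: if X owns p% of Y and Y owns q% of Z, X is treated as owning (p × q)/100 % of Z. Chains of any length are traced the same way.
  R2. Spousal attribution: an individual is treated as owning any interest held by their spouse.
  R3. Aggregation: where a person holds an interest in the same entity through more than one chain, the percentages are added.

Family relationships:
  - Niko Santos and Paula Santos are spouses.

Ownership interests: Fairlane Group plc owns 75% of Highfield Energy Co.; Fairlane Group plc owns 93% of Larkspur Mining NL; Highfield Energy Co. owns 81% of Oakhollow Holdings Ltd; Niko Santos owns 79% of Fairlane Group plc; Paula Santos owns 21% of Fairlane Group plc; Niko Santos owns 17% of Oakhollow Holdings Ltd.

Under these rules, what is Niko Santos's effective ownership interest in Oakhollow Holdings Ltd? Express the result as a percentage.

By spousal attribution (R2), Niko Santos is treated as also owning Paula Santos's interest in Fairlane Group plc, giving 79% + 21% = 100%.
Chain via Fairlane Group plc → Highfield Energy Co. (R1): 100% × 75% × 81% = 60.75% of Oakhollow Holdings Ltd.
Direct interest in Oakhollow Holdings Ltd: 17%.
Aggregating (R3): 60.75% + 17% = 77.75%.

77.75%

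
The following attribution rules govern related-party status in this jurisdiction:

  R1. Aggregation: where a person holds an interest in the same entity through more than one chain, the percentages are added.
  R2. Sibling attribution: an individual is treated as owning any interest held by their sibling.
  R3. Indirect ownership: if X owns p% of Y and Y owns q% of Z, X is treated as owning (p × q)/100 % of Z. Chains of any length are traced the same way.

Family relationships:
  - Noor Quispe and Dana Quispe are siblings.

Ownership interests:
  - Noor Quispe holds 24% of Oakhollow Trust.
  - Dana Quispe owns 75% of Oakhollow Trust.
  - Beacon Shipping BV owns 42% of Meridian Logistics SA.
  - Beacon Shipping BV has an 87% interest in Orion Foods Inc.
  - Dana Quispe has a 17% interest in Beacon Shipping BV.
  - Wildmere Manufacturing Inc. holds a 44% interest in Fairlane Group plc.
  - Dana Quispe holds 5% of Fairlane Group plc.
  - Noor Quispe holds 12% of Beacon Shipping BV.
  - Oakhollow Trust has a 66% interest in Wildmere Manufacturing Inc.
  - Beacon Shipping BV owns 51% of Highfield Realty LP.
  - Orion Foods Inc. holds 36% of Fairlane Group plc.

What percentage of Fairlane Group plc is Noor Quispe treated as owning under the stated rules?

By sibling attribution (R2), Noor Quispe is treated as also owning Dana Quispe's interest in Beacon Shipping BV, giving 12% + 17% = 29%.
By sibling attribution (R2), Noor Quispe is treated as also owning Dana Quispe's interest in Oakhollow Trust, giving 24% + 75% = 99%.
By sibling attribution (R2), Noor Quispe is treated as owning Dana Quispe's 5% interest in Fairlane Group plc.
Chain via Beacon Shipping BV → Orion Foods Inc. (R3): 29% × 87% × 36% = 9.0828% of Fairlane Group plc.
Chain via Oakhollow Trust → Wildmere Manufacturing Inc. (R3): 99% × 66% × 44% = 28.7496% of Fairlane Group plc.
Direct interest in Fairlane Group plc: 5%.
Aggregating (R1): 9.0828% + 28.7496% + 5% = 42.8324%.

42.8324%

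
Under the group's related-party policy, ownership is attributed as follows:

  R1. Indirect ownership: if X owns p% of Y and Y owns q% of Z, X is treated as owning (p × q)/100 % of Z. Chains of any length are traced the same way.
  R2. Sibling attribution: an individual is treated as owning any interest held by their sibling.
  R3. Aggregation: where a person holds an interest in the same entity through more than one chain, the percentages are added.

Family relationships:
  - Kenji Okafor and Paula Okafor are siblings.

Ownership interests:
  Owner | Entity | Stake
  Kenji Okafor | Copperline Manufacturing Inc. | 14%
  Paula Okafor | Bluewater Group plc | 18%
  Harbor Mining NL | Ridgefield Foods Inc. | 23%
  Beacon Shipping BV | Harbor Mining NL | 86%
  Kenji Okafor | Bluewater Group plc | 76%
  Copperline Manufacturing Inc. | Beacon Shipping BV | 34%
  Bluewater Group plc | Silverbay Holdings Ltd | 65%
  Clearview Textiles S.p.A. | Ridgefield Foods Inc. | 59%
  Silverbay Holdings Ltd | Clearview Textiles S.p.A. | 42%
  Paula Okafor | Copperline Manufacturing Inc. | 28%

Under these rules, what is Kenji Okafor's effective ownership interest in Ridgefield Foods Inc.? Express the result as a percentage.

17.965164%

By sibling attribution (R2), Kenji Okafor is treated as also owning Paula Okafor's interest in Copperline Manufacturing Inc, giving 14% + 28% = 42%.
By sibling attribution (R2), Kenji Okafor is treated as also owning Paula Okafor's interest in Bluewater Group plc, giving 76% + 18% = 94%.
Chain via Copperline Manufacturing Inc. → Beacon Shipping BV → Harbor Mining NL (R1): 42% × 34% × 86% × 23% = 2.824584% of Ridgefield Foods Inc.
Chain via Bluewater Group plc → Silverbay Holdings Ltd → Clearview Textiles S.p.A. (R1): 94% × 65% × 42% × 59% = 15.14058% of Ridgefield Foods Inc.
Aggregating (R3): 2.824584% + 15.14058% = 17.965164%.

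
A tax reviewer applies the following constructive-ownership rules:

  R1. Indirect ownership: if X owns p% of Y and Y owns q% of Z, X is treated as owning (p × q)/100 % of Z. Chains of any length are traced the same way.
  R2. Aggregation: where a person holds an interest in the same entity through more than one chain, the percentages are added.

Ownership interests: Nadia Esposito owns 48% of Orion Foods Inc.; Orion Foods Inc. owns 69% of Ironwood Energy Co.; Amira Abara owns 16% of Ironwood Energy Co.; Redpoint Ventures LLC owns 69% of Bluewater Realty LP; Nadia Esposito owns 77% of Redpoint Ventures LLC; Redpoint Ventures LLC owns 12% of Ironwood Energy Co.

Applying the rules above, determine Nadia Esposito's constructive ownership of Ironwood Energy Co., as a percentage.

42.36%

Chain via Redpoint Ventures LLC (R1): 77% × 12% = 9.24% of Ironwood Energy Co.
Chain via Orion Foods Inc. (R1): 48% × 69% = 33.12% of Ironwood Energy Co.
Aggregating (R2): 9.24% + 33.12% = 42.36%.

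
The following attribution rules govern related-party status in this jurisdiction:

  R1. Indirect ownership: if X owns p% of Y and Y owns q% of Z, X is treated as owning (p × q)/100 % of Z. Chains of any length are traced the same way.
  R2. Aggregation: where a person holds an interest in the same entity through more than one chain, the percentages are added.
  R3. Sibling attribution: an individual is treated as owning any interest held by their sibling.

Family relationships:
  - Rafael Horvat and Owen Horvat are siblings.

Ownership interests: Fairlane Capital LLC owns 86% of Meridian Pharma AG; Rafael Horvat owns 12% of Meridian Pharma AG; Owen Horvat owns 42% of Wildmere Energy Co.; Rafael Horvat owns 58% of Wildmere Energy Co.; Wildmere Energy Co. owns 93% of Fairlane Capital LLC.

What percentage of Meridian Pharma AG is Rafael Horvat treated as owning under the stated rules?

91.98%

By sibling attribution (R3), Rafael Horvat is treated as also owning Owen Horvat's interest in Wildmere Energy Co, giving 58% + 42% = 100%.
Chain via Wildmere Energy Co. → Fairlane Capital LLC (R1): 100% × 93% × 86% = 79.98% of Meridian Pharma AG.
Direct interest in Meridian Pharma AG: 12%.
Aggregating (R2): 79.98% + 12% = 91.98%.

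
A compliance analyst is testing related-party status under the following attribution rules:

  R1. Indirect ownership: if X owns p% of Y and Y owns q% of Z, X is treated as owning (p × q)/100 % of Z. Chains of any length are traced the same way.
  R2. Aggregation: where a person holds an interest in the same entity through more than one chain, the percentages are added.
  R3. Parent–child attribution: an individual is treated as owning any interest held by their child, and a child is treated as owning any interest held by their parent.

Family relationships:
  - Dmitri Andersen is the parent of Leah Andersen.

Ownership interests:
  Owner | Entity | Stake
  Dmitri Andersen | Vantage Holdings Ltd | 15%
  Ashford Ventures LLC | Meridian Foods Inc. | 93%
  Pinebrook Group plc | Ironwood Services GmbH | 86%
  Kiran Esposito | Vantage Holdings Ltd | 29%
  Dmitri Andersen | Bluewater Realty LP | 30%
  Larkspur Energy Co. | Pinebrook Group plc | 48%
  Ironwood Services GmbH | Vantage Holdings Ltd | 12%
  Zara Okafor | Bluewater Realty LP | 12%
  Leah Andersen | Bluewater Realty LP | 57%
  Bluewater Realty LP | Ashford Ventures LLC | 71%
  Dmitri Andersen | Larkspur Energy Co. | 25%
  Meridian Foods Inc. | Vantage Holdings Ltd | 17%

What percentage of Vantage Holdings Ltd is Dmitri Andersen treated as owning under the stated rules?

26.004237%

By parent–child attribution (R3), Dmitri Andersen is treated as also owning Leah Andersen's interest in Bluewater Realty LP, giving 30% + 57% = 87%.
Chain via Bluewater Realty LP → Ashford Ventures LLC → Meridian Foods Inc. (R1): 87% × 71% × 93% × 17% = 9.765837% of Vantage Holdings Ltd.
Chain via Larkspur Energy Co. → Pinebrook Group plc → Ironwood Services GmbH (R1): 25% × 48% × 86% × 12% = 1.2384% of Vantage Holdings Ltd.
Direct interest in Vantage Holdings Ltd: 15%.
Aggregating (R2): 9.765837% + 1.2384% + 15% = 26.004237%.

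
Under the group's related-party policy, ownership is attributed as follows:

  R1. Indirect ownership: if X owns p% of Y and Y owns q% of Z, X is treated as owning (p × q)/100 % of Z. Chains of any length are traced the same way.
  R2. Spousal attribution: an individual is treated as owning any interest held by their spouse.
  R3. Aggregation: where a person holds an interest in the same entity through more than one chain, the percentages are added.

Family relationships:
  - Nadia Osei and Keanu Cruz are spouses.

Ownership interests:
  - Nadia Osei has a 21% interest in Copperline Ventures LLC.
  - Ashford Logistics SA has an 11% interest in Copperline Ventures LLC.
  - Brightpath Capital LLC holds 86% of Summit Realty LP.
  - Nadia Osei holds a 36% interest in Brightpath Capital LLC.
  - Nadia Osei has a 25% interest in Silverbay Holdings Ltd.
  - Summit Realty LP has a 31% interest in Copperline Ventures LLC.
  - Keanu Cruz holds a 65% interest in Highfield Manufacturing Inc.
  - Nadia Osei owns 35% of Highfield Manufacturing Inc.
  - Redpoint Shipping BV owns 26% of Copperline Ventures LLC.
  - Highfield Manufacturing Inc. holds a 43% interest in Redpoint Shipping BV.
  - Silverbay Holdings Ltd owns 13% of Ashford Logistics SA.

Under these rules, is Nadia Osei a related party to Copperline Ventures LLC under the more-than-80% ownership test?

By spousal attribution (R2), Nadia Osei is treated as also owning Keanu Cruz's interest in Highfield Manufacturing Inc, giving 35% + 65% = 100%.
Chain via Highfield Manufacturing Inc. → Redpoint Shipping BV (R1): 100% × 43% × 26% = 11.18% of Copperline Ventures LLC.
Chain via Brightpath Capital LLC → Summit Realty LP (R1): 36% × 86% × 31% = 9.5976% of Copperline Ventures LLC.
Chain via Silverbay Holdings Ltd → Ashford Logistics SA (R1): 25% × 13% × 11% = 0.3575% of Copperline Ventures LLC.
Direct interest in Copperline Ventures LLC: 21%.
Aggregating (R3): 11.18% + 9.5976% + 0.3575% + 21% = 42.1351%.
42.1351% does not exceed the 80% threshold, so Nadia is not a related party to Copperline Ventures LLC.

No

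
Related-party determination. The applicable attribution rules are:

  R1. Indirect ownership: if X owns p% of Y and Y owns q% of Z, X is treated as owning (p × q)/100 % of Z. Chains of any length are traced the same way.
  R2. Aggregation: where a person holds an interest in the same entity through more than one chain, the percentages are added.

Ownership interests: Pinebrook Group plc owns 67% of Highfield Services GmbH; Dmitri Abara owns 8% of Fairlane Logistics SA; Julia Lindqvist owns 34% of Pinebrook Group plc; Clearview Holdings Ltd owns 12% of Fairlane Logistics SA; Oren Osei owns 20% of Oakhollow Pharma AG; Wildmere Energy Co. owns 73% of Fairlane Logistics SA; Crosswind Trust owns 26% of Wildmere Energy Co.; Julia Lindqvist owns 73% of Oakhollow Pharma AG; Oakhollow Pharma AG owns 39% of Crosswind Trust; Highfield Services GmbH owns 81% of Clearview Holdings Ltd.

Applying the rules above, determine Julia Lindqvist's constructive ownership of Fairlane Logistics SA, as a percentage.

Chain via Pinebrook Group plc → Highfield Services GmbH → Clearview Holdings Ltd (R1): 34% × 67% × 81% × 12% = 2.214216% of Fairlane Logistics SA.
Chain via Oakhollow Pharma AG → Crosswind Trust → Wildmere Energy Co. (R1): 73% × 39% × 26% × 73% = 5.403606% of Fairlane Logistics SA.
Aggregating (R2): 2.214216% + 5.403606% = 7.617822%.

7.617822%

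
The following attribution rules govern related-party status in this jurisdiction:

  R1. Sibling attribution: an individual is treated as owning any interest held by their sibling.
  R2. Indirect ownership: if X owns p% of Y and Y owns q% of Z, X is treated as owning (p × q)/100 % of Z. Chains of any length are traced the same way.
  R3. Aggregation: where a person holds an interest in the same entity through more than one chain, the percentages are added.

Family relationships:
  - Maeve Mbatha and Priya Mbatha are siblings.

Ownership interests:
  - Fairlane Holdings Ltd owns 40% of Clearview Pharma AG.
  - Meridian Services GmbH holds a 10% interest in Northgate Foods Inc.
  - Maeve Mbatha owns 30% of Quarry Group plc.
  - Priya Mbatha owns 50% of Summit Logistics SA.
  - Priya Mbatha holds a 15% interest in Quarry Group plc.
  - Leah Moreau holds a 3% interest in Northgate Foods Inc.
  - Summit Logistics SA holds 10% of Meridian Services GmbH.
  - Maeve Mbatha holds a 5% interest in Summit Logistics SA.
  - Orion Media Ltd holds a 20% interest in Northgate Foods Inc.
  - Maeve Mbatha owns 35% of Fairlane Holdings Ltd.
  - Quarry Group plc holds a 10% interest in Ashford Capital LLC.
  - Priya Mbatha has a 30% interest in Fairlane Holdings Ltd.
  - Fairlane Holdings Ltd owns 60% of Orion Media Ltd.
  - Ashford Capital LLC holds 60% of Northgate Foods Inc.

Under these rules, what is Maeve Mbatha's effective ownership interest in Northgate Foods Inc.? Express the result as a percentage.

11.05%

By sibling attribution (R1), Maeve Mbatha is treated as also owning Priya Mbatha's interest in Summit Logistics SA, giving 5% + 50% = 55%.
By sibling attribution (R1), Maeve Mbatha is treated as also owning Priya Mbatha's interest in Quarry Group plc, giving 30% + 15% = 45%.
By sibling attribution (R1), Maeve Mbatha is treated as also owning Priya Mbatha's interest in Fairlane Holdings Ltd, giving 35% + 30% = 65%.
Chain via Summit Logistics SA → Meridian Services GmbH (R2): 55% × 10% × 10% = 0.55% of Northgate Foods Inc.
Chain via Quarry Group plc → Ashford Capital LLC (R2): 45% × 10% × 60% = 2.7% of Northgate Foods Inc.
Chain via Fairlane Holdings Ltd → Orion Media Ltd (R2): 65% × 60% × 20% = 7.8% of Northgate Foods Inc.
Aggregating (R3): 0.55% + 2.7% + 7.8% = 11.05%.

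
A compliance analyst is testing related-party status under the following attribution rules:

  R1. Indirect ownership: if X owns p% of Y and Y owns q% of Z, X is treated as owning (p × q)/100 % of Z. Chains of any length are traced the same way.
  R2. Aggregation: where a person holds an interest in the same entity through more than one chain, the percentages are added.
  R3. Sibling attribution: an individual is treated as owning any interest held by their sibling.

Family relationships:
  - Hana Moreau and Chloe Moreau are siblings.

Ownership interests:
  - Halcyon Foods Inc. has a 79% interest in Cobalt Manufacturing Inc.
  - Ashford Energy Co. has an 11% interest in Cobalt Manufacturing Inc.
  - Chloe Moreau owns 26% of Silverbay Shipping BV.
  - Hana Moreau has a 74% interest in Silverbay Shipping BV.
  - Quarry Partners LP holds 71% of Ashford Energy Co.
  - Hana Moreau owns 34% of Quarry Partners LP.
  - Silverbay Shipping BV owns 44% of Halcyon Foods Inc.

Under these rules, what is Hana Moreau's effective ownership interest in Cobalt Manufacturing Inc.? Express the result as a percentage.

37.4154%

By sibling attribution (R3), Hana Moreau is treated as also owning Chloe Moreau's interest in Silverbay Shipping BV, giving 74% + 26% = 100%.
Chain via Quarry Partners LP → Ashford Energy Co. (R1): 34% × 71% × 11% = 2.6554% of Cobalt Manufacturing Inc.
Chain via Silverbay Shipping BV → Halcyon Foods Inc. (R1): 100% × 44% × 79% = 34.76% of Cobalt Manufacturing Inc.
Aggregating (R2): 2.6554% + 34.76% = 37.4154%.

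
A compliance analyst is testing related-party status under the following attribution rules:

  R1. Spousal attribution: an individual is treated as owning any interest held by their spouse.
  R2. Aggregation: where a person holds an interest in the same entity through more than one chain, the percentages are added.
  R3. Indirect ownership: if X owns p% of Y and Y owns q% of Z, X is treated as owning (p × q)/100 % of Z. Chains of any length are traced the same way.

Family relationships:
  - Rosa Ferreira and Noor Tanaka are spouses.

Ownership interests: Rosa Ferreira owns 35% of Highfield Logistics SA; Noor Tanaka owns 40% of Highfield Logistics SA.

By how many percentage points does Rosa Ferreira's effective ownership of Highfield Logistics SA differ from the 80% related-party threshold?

5

By spousal attribution (R1), Rosa Ferreira is treated as also owning Noor Tanaka's interest in Highfield Logistics SA, giving 35% + 40% = 75%.
Direct interest in Highfield Logistics SA: 75%.
75% falls short of the 80% threshold by 5 percentage points.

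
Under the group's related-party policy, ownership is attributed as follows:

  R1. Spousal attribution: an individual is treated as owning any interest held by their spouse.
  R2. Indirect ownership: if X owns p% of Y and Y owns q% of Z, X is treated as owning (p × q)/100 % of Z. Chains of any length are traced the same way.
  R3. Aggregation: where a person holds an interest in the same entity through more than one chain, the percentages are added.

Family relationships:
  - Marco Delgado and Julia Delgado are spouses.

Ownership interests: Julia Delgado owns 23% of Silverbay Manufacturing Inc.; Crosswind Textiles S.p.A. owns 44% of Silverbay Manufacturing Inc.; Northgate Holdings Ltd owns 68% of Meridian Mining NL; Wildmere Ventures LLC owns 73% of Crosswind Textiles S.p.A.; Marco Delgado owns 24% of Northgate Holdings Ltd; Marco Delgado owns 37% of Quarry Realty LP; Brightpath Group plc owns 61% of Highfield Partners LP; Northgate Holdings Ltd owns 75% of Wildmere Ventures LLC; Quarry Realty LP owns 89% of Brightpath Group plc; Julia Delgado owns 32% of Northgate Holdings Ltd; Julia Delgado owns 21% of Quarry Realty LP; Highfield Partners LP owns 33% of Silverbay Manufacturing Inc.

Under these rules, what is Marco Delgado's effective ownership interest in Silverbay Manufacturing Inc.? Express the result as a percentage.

46.881506%

By spousal attribution (R1), Marco Delgado is treated as also owning Julia Delgado's interest in Northgate Holdings Ltd, giving 24% + 32% = 56%.
By spousal attribution (R1), Marco Delgado is treated as also owning Julia Delgado's interest in Quarry Realty LP, giving 37% + 21% = 58%.
By spousal attribution (R1), Marco Delgado is treated as owning Julia Delgado's 23% interest in Silverbay Manufacturing Inc.
Chain via Northgate Holdings Ltd → Wildmere Ventures LLC → Crosswind Textiles S.p.A. (R2): 56% × 75% × 73% × 44% = 13.4904% of Silverbay Manufacturing Inc.
Chain via Quarry Realty LP → Brightpath Group plc → Highfield Partners LP (R2): 58% × 89% × 61% × 33% = 10.391106% of Silverbay Manufacturing Inc.
Direct interest in Silverbay Manufacturing Inc: 23%.
Aggregating (R3): 13.4904% + 10.391106% + 23% = 46.881506%.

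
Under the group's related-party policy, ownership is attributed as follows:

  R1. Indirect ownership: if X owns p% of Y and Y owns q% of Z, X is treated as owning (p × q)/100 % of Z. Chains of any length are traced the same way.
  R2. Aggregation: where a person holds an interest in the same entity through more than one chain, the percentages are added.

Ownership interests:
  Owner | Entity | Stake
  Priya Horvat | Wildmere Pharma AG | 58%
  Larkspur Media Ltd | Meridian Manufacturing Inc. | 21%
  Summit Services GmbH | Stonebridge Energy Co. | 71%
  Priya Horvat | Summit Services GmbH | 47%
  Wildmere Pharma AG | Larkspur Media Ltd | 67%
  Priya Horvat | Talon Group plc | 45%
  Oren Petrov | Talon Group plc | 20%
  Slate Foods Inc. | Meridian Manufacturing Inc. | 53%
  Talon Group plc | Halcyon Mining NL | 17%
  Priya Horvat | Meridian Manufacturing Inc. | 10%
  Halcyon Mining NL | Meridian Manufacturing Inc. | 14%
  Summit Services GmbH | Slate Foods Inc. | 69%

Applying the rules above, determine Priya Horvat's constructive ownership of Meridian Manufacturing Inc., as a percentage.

36.4195%

Chain via Summit Services GmbH → Slate Foods Inc. (R1): 47% × 69% × 53% = 17.1879% of Meridian Manufacturing Inc.
Chain via Talon Group plc → Halcyon Mining NL (R1): 45% × 17% × 14% = 1.071% of Meridian Manufacturing Inc.
Chain via Wildmere Pharma AG → Larkspur Media Ltd (R1): 58% × 67% × 21% = 8.1606% of Meridian Manufacturing Inc.
Direct interest in Meridian Manufacturing Inc: 10%.
Aggregating (R2): 17.1879% + 1.071% + 8.1606% + 10% = 36.4195%.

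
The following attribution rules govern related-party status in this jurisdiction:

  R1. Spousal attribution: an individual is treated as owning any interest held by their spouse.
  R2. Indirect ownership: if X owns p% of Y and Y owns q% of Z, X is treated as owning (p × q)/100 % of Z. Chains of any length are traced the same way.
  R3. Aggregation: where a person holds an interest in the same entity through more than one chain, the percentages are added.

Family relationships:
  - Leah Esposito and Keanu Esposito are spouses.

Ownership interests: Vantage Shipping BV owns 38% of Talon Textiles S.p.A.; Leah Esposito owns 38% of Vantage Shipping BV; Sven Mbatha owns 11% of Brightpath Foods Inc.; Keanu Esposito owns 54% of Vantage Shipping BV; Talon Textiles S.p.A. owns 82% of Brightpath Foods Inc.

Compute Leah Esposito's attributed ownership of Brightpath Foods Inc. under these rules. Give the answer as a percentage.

28.6672%

By spousal attribution (R1), Leah Esposito is treated as also owning Keanu Esposito's interest in Vantage Shipping BV, giving 38% + 54% = 92%.
Chain via Vantage Shipping BV → Talon Textiles S.p.A. (R2): 92% × 38% × 82% = 28.6672% of Brightpath Foods Inc.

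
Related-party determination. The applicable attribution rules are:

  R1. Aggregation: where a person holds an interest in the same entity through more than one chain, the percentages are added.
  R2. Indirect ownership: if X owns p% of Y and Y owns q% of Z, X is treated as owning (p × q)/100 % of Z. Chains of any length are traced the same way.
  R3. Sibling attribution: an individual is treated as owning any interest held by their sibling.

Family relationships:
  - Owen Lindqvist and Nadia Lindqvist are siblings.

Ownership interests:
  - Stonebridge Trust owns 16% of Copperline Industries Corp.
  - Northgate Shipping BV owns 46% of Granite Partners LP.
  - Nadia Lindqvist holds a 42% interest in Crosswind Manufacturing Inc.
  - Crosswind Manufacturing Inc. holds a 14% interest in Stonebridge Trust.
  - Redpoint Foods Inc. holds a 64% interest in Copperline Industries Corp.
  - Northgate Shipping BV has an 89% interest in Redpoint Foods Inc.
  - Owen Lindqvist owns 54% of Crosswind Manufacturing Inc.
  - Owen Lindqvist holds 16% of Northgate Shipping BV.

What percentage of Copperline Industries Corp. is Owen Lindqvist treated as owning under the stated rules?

11.264%

By sibling attribution (R3), Owen Lindqvist is treated as also owning Nadia Lindqvist's interest in Crosswind Manufacturing Inc, giving 54% + 42% = 96%.
Chain via Crosswind Manufacturing Inc. → Stonebridge Trust (R2): 96% × 14% × 16% = 2.1504% of Copperline Industries Corp.
Chain via Northgate Shipping BV → Redpoint Foods Inc. (R2): 16% × 89% × 64% = 9.1136% of Copperline Industries Corp.
Aggregating (R1): 2.1504% + 9.1136% = 11.264%.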